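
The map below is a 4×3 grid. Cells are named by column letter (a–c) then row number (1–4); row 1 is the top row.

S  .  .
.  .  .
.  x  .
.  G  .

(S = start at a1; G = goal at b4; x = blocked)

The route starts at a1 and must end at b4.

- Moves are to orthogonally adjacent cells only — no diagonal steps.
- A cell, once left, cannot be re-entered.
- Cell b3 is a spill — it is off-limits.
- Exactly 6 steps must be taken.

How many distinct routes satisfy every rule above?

4

Need simple routes of exactly 6 moves from a1 to b4 (Manhattan distance 4, so 1 moves are spent on a detour and 1 undoing it).
Enumerating: a1 a2 b2 c2 c3 c4 b4 | a1 b1 b2 a2 a3 a4 b4 | a1 b1 b2 c2 c3 c4 b4 | a1 b1 c1 c2 c3 c4 b4.
That gives 4 routes.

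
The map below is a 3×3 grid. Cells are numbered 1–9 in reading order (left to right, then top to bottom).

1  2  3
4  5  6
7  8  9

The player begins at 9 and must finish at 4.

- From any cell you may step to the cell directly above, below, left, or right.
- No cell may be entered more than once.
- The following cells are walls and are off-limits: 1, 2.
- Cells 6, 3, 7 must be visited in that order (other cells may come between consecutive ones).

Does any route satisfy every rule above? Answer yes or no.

3 must be visited but has only one open neighbour (6), and it is neither the start nor the goal — the route would have to enter and leave through 6, re-entering it.

no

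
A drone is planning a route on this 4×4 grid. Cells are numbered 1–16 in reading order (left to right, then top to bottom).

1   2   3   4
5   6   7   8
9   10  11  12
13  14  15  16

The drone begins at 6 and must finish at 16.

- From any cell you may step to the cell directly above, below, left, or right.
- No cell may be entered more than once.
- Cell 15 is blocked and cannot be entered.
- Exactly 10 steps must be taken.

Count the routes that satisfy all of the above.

Need simple routes of exactly 10 moves from 6 to 16 (Manhattan distance 4, so 3 moves are spent on a detour and 3 undoing it).
Branch systematically from the start, pruning whenever the remaining move budget drops below the Manhattan distance to 16 or differs from it in parity. Grouping the completions by first move — via 2: 2; via 10: 3; via 5: 3; via 7: 1 — and summing: 2 + 3 + 3 + 1 = 9.
That gives 9 routes.

9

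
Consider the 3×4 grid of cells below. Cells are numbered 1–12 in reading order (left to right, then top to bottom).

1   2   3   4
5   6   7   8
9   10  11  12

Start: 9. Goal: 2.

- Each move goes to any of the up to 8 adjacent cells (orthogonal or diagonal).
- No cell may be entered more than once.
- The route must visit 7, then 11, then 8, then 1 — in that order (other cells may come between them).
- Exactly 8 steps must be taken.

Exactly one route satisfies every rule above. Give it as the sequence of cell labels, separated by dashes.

The waypoints must appear in the order 7, 11, 8, 1, with no cell reused.
Route from 9: right 1 to 10, up-right 1 to 7, down 1 to 11, up-right 1 to 8, up-left 1 to 3, down-left 1 to 6, up-left 1 to 1, right 1 to 2 — 8 moves in all.
Check: order respected (7 at step 2, 11 at step 3, 8 at step 4, 1 at step 7); 8 moves as required.

9 - 10 - 7 - 11 - 8 - 3 - 6 - 1 - 2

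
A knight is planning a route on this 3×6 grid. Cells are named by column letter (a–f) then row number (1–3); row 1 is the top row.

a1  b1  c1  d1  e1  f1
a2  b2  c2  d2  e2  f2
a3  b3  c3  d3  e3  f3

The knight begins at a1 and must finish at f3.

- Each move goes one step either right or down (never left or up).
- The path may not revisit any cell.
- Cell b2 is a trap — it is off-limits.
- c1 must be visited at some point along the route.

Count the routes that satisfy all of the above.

10

A right/down-only route from a1 to f3 makes exactly 2 down-moves and 5 right-moves in some order.
With no other constraints that would be C(7,2) = 21 routes.
Split at c1 and multiply the segment counts (each segment already excludes blocked cells): a1→c1: 1; c1→f3: 10; product = 10.
That gives 10 routes.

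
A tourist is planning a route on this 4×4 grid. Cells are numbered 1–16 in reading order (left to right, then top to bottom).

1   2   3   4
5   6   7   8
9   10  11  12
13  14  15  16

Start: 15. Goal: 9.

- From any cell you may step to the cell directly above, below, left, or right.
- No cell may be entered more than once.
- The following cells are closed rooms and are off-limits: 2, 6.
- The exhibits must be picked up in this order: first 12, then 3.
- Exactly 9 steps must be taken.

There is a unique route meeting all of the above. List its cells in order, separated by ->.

The waypoints must appear in the order 12, 3, with no cell reused.
Route from 15: right 1 to 16, up 3 to 4, left 1 to 3, down 2 to 11, left 2 to 9 — 9 moves in all.
Check: order respected (12 at step 2, 3 at step 5); 9 moves as required.

15 -> 16 -> 12 -> 8 -> 4 -> 3 -> 7 -> 11 -> 10 -> 9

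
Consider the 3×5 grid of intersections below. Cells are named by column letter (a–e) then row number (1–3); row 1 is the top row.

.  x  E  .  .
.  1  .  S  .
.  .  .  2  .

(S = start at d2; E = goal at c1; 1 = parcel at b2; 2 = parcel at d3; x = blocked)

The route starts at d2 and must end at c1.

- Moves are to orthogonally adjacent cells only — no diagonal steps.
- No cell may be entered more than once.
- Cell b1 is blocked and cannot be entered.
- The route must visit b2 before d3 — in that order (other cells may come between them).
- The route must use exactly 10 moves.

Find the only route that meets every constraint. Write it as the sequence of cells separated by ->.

d2 -> c2 -> b2 -> b3 -> c3 -> d3 -> e3 -> e2 -> e1 -> d1 -> c1

The waypoints must appear in the order b2, d3, with no cell reused.
Route from d2: 2× left (reaching b2), down to b3, 3× right (reaching e3), 2× up (reaching e1), 2× left (reaching c1) — 10 moves in all.
Check: order respected (1 at step 2, 2 at step 5); 10 moves as required.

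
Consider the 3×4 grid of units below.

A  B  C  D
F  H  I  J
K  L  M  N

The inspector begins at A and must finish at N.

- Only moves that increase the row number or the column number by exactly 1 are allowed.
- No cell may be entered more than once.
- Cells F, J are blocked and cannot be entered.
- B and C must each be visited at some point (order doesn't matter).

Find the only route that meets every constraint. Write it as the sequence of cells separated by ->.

Moves only go right or down, so the column and row indices never decrease.
Route from A: 2× right (reaching C), 2× down (reaching M), right to N — 5 moves in all.
Check: all required cells visited.

A -> B -> C -> I -> M -> N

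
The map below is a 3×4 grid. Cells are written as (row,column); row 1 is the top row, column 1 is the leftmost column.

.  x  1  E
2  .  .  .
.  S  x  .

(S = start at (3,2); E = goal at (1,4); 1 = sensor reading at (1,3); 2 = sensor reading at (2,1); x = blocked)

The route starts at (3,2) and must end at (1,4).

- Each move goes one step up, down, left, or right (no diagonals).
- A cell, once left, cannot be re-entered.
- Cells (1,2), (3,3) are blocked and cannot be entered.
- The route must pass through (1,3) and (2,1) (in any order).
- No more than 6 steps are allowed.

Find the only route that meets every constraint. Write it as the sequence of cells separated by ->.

Any route must reach (1,3) and (2,1) and still end at (1,4) within 6 moves, so the order of the required stops is forced.
Route from (3,2): left 1 to (3,1), up 1 to (2,1), right 2 to (2,3), up 1 to (1,3), right 1 to (1,4) — 6 moves in all.
Check: all required cells visited; 6 ≤ 6 moves.

(3,2) -> (3,1) -> (2,1) -> (2,2) -> (2,3) -> (1,3) -> (1,4)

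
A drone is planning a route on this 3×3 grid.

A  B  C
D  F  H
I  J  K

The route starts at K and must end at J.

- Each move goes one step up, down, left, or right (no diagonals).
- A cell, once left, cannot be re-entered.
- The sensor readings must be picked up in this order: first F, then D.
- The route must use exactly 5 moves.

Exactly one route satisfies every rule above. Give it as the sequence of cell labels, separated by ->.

K -> H -> F -> D -> I -> J

The waypoints must appear in the order F, D, with no cell reused.
Route from K: up to H, 2× left (reaching D), down to I, right to J — 5 moves in all.
Check: order respected (F at step 2, D at step 3); 5 moves as required.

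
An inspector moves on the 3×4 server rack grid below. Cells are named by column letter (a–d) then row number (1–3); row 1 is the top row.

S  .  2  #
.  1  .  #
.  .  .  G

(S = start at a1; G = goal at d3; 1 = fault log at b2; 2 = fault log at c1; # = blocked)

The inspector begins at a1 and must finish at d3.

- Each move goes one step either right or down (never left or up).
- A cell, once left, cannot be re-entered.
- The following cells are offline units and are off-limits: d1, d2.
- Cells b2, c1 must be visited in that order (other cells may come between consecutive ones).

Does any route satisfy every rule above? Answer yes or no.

c1 lies above b2, so going from b2 to c1 would need an upward move — but moves only go right/down, so b2 cannot be visited before c1.

no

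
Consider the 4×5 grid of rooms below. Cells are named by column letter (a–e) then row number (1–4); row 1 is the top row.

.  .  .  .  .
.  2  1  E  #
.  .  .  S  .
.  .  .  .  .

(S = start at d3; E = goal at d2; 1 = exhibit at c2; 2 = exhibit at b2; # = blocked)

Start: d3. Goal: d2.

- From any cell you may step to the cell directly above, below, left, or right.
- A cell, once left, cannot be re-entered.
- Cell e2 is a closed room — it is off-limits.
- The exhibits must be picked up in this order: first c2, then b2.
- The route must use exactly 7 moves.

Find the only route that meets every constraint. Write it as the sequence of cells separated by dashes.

d3 - c3 - c2 - b2 - b1 - c1 - d1 - d2

The waypoints must appear in the order c2, b2, with no cell reused.
Route from d3: left 1 to c3, up 1 to c2, left 1 to b2, up 1 to b1, right 2 to d1, down 1 to d2 — 7 moves in all.
Check: order respected (1 at step 2, 2 at step 3); 7 moves as required.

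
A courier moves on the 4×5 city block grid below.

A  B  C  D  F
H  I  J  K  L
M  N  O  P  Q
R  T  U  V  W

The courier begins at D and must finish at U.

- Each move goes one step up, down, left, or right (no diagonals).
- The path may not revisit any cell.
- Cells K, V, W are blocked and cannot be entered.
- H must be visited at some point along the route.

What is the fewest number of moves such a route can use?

8

Any route passes through H somewhere between D and U. Summing Manhattan distances along the two legs (D → H → U) gives a lower bound of 4 + 4 = 8 moves.
A route of 8 moves achieves this: D → C → J → I → H → M → R → T → U.
Since 8 matches the lower bound, it is optimal.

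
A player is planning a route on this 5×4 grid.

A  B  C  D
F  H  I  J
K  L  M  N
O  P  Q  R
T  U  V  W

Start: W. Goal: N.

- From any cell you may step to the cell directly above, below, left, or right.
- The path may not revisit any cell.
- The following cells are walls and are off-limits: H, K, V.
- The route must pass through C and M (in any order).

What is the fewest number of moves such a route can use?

Any route passes through C and M in some order between W and N. Summing Manhattan distances along each leg and taking the cheapest ordering (W → C → M → N) gives a lower bound of 5 + 2 + 1 = 8 moves.
A route of 8 moves achieves this: W → R → Q → M → I → C → D → J → N.
Since 8 matches the lower bound, it is optimal.

8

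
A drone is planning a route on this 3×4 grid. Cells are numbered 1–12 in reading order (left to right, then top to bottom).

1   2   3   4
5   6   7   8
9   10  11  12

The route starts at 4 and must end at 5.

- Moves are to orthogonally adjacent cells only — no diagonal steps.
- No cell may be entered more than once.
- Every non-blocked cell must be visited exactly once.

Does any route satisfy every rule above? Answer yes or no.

no

Colour the cells like a checkerboard: each orthogonal step flips colour, so a Hamiltonian route alternates colours. Here there are 6 cells of one colour and 6 of the other, with start on the same colour as the goal — the counts and endpoints can't be arranged into an alternating sequence of length 12, so no Hamiltonian route exists.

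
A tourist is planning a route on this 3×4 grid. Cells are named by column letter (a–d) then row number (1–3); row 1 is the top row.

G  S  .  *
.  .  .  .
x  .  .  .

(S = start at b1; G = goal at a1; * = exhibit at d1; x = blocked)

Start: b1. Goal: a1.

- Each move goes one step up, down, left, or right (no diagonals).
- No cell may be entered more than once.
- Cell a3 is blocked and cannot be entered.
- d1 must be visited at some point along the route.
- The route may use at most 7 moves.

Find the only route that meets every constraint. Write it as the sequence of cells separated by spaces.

b1 c1 d1 d2 c2 b2 a2 a1

The 7-move cap with required stops at d1 leaves no slack for detours.
Route from b1: right 2 to d1, down 1 to d2, left 3 to a2, up 1 to a1 — 7 moves in all.
Check: all required cells visited; 7 ≤ 7 moves.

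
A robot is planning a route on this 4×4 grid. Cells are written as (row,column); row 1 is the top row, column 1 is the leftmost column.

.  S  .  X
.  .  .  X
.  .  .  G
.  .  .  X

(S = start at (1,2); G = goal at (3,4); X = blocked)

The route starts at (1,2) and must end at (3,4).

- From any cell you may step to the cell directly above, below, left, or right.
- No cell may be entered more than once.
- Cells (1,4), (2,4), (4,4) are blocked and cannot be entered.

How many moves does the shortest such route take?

4

The Manhattan distance from (1,2) to (3,4) is |1−3| + |2−4| = 4, so at least 4 moves are needed.
A route of 4 moves achieves this: (1,2) → (2,2) → (3,2) → (3,3) → (3,4).
Since 4 matches the lower bound, it is optimal.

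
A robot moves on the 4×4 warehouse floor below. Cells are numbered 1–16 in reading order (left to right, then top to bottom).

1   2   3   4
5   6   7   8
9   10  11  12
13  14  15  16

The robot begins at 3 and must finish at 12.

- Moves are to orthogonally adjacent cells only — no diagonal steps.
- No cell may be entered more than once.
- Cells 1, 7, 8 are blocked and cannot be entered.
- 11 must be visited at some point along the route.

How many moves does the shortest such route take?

Any route passes through 11 somewhere between 3 and 12. Summing Manhattan distances along the two legs (3 → 11 → 12) gives a lower bound of 2 + 1 = 3 moves.
That bound ignores the blocked cells. Measuring each leg by the fewest moves that actually steer around them (3→11: 4; 11→12: 1) raises the lower bound to 5.
A route of 5 moves exists: 3 → 2 → 6 → 10 → 11 → 12.
Since 5 matches that lower bound, it is optimal.

5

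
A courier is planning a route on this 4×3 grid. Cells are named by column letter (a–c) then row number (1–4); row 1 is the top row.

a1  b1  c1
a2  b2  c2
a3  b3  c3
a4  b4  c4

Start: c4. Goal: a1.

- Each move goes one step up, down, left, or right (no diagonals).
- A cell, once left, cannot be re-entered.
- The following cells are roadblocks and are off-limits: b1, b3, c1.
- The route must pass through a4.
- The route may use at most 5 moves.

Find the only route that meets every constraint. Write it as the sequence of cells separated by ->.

c4 -> b4 -> a4 -> a3 -> a2 -> a1

The budget equals the shortest possible length, so every move has to be on a shortest route through the required cells.
Route from c4: 2× left (reaching a4), 3× up (reaching a1) — 5 moves in all.
Check: all required cells visited; 5 ≤ 5 moves.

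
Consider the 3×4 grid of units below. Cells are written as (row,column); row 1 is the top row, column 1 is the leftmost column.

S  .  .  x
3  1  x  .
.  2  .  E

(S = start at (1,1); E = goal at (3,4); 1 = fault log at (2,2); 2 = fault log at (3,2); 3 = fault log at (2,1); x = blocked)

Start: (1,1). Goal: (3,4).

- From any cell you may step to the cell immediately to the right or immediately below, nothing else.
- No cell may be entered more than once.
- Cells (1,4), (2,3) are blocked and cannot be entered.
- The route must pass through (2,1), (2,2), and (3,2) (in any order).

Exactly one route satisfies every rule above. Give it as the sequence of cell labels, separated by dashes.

Moves only go right or down, so the column and row indices never decrease.
Route from (1,1): down 1 to (2,1), right 1 to (2,2), down 1 to (3,2), right 2 to (3,4) — 5 moves in all.
Check: all required cells visited.

(1,1) - (2,1) - (2,2) - (3,2) - (3,3) - (3,4)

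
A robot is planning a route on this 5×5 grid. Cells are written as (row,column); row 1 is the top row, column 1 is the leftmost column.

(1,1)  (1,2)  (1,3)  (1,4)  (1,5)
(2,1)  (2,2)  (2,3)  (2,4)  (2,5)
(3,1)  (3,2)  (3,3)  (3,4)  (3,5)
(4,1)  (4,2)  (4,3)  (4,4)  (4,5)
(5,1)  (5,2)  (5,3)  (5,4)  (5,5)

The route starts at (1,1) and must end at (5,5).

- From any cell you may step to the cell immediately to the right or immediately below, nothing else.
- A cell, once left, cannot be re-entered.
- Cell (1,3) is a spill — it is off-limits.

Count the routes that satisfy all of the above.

A right/down-only route from (1,1) to (5,5) makes exactly 4 down-moves and 4 right-moves in some order.
With no other constraints that would be C(8,4) = 70 routes.
Subtract routes through each blocked cell (inclusion–exclusion for overlaps): − through (1,3): 15 → 55.
That gives 55 routes.

55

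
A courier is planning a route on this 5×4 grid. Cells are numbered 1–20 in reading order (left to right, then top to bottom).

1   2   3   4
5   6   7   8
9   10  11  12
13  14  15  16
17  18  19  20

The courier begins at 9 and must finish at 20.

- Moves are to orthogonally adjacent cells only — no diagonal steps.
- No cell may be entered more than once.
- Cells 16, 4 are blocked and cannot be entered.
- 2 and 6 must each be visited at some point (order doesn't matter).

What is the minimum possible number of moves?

Any route passes through 2 and 6 in some order between 9 and 20. Summing Manhattan distances along each leg and taking the cheapest ordering (9 → 2 → 6 → 20) gives a lower bound of 3 + 1 + 5 = 9 moves.
A route of 9 moves achieves this: 9 → 5 → 1 → 2 → 6 → 10 → 14 → 18 → 19 → 20.
Since 9 matches the lower bound, it is optimal.

9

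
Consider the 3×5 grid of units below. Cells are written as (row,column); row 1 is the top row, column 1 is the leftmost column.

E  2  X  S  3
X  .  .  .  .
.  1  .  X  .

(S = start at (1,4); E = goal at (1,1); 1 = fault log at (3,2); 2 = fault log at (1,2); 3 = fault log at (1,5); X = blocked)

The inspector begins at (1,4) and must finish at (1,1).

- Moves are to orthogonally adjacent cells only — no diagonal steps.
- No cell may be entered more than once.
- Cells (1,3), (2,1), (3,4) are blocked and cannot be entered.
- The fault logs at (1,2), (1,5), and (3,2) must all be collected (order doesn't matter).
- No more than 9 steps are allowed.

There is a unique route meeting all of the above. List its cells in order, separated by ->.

(1,4) -> (1,5) -> (2,5) -> (2,4) -> (2,3) -> (3,3) -> (3,2) -> (2,2) -> (1,2) -> (1,1)

The 9-move cap with required stops at (1,2), (1,5), (3,2) leaves no slack for detours.
Route from (1,4): right 1 to (1,5), down 1 to (2,5), left 2 to (2,3), down 1 to (3,3), left 1 to (3,2), up 2 to (1,2), left 1 to (1,1) — 9 moves in all.
Check: all required cells visited; 9 ≤ 9 moves.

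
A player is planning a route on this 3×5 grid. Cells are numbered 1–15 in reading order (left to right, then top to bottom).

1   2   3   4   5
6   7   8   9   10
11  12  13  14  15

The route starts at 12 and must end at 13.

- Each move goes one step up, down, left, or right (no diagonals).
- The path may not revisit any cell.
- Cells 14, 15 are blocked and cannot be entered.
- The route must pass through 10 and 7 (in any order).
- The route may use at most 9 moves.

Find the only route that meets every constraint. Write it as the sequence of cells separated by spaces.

12 7 2 3 4 5 10 9 8 13

Any route must reach 10 and 7 and still end at 13 within 9 moves, so the order of the required stops is forced.
Route from 12: 2× up (reaching 2), 3× right (reaching 5), down to 10, 2× left (reaching 8), down to 13 — 9 moves in all.
Check: all required cells visited; 9 ≤ 9 moves.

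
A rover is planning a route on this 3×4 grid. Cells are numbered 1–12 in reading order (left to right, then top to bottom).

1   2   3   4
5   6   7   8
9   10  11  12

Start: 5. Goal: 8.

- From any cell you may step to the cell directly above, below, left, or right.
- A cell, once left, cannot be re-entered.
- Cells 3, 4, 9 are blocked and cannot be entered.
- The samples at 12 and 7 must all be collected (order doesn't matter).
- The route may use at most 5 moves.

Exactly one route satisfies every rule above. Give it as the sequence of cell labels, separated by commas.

Any route must reach 12 and 7 and still end at 8 within 5 moves, so the order of the required stops is forced.
Route from 5: right 2 to 7, down 1 to 11, right 1 to 12, up 1 to 8 — 5 moves in all.
Check: all required cells visited; 5 ≤ 5 moves.

5, 6, 7, 11, 12, 8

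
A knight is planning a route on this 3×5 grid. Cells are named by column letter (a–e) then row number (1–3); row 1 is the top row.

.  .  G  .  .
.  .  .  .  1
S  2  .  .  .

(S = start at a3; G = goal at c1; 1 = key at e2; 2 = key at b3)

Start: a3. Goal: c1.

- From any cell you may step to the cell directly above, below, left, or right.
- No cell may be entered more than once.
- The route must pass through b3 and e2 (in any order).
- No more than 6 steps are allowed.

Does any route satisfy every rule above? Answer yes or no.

no

Even ignoring the no-revisit rule, getting from a3 to c1, taking the cheapest ordering a3 → b3 → e2 → c1 needs at least 1 + 4 + 3 = 8 moves (Manhattan distance per leg), which exceeds the 6-move limit.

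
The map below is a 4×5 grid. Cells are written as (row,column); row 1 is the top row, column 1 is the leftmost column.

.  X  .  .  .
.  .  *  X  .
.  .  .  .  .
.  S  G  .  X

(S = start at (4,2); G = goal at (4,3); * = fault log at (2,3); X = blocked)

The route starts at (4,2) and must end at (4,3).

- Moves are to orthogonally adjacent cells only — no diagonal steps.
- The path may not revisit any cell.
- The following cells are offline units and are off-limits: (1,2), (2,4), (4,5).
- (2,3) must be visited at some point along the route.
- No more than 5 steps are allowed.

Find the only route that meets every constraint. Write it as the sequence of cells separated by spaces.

Any route must reach (2,3) and still end at (4,3) within 5 moves, so the order of the required stops is forced.
Route from (4,2): 2× up (reaching (2,2)), right to (2,3), 2× down (reaching (4,3)) — 5 moves in all.
Check: all required cells visited; 5 ≤ 5 moves.

(4,2) (3,2) (2,2) (2,3) (3,3) (4,3)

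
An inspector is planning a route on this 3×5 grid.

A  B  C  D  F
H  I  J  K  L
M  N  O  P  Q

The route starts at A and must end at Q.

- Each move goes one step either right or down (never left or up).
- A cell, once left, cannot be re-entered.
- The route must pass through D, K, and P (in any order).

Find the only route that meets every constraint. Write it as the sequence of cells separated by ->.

A -> B -> C -> D -> K -> P -> Q

Moves only go right or down, so the column and row indices never decrease.
Route from A: right 3 to D, down 2 to P, right 1 to Q — 6 moves in all.
Check: all required cells visited.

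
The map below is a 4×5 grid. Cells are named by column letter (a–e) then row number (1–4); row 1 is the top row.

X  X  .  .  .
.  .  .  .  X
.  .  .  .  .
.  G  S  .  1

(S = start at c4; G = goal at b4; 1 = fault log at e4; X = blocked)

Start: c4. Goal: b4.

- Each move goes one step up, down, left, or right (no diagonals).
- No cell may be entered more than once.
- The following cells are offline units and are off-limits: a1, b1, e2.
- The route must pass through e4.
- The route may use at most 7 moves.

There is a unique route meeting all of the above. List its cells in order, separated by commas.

c4, d4, e4, e3, d3, c3, b3, b4

The 7-move cap with required stops at e4 leaves no slack for detours.
Route from c4: 2× right (reaching e4), up to e3, 3× left (reaching b3), down to b4 — 7 moves in all.
Check: all required cells visited; 7 ≤ 7 moves.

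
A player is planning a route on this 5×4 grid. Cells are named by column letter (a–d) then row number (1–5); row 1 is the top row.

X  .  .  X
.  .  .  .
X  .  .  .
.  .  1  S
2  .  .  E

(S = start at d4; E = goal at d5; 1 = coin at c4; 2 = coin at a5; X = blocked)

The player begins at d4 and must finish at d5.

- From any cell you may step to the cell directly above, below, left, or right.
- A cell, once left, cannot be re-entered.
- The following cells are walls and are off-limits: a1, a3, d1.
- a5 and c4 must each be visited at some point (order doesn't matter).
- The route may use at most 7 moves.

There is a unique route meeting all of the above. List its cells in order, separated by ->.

d4 -> c4 -> b4 -> a4 -> a5 -> b5 -> c5 -> d5

Any route must reach a5 and c4 and still end at d5 within 7 moves, so the order of the required stops is forced.
Route from d4: left 3 to a4, down 1 to a5, right 3 to d5 — 7 moves in all.
Check: all required cells visited; 7 ≤ 7 moves.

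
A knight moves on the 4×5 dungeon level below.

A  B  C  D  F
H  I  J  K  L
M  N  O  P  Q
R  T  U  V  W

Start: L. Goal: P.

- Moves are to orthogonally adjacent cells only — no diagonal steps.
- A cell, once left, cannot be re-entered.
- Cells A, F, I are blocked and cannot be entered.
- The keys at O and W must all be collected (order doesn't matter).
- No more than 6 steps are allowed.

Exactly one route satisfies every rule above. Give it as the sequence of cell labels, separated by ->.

L -> Q -> W -> V -> U -> O -> P

Any route must reach O and W and still end at P within 6 moves, so the order of the required stops is forced.
Route from L: 2× down (reaching W), 2× left (reaching U), up to O, right to P — 6 moves in all.
Check: all required cells visited; 6 ≤ 6 moves.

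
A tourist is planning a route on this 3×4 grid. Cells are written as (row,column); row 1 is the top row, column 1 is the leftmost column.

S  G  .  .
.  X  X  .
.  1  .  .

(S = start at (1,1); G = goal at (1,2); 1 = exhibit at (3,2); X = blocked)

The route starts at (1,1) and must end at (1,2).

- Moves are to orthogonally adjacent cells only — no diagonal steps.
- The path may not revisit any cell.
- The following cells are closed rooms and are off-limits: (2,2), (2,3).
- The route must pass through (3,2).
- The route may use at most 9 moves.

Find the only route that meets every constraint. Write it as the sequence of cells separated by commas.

The 9-move cap with required stops at (3,2) leaves no slack for detours.
Route from (1,1): 2× down (reaching (3,1)), 3× right (reaching (3,4)), 2× up (reaching (1,4)), 2× left (reaching (1,2)) — 9 moves in all.
Check: all required cells visited; 9 ≤ 9 moves.

(1,1), (2,1), (3,1), (3,2), (3,3), (3,4), (2,4), (1,4), (1,3), (1,2)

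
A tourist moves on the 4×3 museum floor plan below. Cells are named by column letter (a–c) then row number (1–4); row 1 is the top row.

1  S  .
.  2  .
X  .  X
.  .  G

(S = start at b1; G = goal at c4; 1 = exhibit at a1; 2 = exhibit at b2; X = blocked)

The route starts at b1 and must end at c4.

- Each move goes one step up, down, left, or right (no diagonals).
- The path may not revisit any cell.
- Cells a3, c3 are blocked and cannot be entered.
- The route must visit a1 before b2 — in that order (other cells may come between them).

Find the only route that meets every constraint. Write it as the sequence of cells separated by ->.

The waypoints must appear in the order a1, b2, with no cell reused.
Route from b1: left to a1, down to a2, right to b2, 2× down (reaching b4), right to c4 — 6 moves in all.
Check: order respected (1 at step 1, 2 at step 3).

b1 -> a1 -> a2 -> b2 -> b3 -> b4 -> c4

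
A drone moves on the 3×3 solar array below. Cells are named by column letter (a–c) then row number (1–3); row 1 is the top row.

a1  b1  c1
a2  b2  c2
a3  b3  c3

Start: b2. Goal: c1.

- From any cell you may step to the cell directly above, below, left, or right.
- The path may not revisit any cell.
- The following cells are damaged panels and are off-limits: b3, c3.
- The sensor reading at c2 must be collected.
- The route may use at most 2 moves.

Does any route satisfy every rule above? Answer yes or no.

One route that works: b2 → c2 → c1.

yes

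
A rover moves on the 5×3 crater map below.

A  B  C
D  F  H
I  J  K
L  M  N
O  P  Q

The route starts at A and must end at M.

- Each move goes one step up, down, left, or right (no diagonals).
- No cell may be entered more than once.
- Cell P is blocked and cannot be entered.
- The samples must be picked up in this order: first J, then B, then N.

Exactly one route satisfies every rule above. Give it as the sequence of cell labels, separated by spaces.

The waypoints must appear in the order J, B, N, with no cell reused.
Route from A: 2× down (reaching I), right to J, 2× up (reaching B), right to C, 3× down (reaching N), left to M — 10 moves in all.
Check: order respected (J at step 3, B at step 5, N at step 9).

A D I J F B C H K N M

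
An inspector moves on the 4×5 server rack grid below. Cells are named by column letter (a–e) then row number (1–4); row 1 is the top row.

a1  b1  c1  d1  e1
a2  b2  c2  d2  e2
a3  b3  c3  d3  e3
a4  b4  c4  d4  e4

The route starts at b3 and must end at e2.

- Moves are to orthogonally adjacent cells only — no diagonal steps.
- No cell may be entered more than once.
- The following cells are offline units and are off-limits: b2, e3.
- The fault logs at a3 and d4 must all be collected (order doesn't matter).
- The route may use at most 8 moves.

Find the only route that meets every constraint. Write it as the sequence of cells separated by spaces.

b3 a3 a4 b4 c4 d4 d3 d2 e2

Any route must reach a3 and d4 and still end at e2 within 8 moves, so the order of the required stops is forced.
Route from b3: left 1 to a3, down 1 to a4, right 3 to d4, up 2 to d2, right 1 to e2 — 8 moves in all.
Check: all required cells visited; 8 ≤ 8 moves.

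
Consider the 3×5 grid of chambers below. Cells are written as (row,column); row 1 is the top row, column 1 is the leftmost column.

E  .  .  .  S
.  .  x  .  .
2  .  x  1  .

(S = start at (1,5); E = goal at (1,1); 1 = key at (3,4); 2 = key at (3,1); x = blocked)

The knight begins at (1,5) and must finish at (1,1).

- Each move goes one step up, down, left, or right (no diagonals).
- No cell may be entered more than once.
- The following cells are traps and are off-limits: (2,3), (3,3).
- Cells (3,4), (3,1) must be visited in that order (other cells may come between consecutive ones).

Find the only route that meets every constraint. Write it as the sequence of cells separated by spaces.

(1,5) (2,5) (3,5) (3,4) (2,4) (1,4) (1,3) (1,2) (2,2) (3,2) (3,1) (2,1) (1,1)

The waypoints must appear in the order (3,4), (3,1), with no cell reused.
Route from (1,5): 2× down (reaching (3,5)), left to (3,4), 2× up (reaching (1,4)), 2× left (reaching (1,2)), 2× down (reaching (3,2)), left to (3,1), 2× up (reaching (1,1)) — 12 moves in all.
Check: order respected (1 at step 3, 2 at step 10).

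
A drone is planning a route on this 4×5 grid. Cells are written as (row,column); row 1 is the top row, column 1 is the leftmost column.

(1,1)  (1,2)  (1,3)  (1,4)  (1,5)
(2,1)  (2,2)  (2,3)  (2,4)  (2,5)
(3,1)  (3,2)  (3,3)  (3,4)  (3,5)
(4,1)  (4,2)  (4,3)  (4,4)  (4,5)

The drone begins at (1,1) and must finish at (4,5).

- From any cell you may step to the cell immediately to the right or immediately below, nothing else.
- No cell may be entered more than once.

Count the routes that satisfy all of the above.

A right/down-only route from (1,1) to (4,5) makes exactly 3 down-moves and 4 right-moves in some order.
With no other constraints that would be C(7,3) = 35 routes.
That gives 35 routes.

35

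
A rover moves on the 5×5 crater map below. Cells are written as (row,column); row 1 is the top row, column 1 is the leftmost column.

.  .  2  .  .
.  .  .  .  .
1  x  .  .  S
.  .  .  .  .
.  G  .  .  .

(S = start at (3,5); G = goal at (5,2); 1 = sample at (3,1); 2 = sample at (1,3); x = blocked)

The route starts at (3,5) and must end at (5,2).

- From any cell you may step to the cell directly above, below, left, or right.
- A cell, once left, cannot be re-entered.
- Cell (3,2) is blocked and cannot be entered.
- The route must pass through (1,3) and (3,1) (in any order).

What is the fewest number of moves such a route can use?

11

Any route passes through (1,3) and (3,1) in some order between (3,5) and (5,2). Summing Manhattan distances along each leg and taking the cheapest ordering ((3,5) → (1,3) → (3,1) → (5,2)) gives a lower bound of 4 + 4 + 3 = 11 moves.
A route of 11 moves achieves this: (3,5) → (2,5) → (1,5) → (1,4) → (1,3) → (2,3) → (2,2) → (2,1) → (3,1) → (4,1) → (5,1) → (5,2).
Since 11 matches the lower bound, it is optimal.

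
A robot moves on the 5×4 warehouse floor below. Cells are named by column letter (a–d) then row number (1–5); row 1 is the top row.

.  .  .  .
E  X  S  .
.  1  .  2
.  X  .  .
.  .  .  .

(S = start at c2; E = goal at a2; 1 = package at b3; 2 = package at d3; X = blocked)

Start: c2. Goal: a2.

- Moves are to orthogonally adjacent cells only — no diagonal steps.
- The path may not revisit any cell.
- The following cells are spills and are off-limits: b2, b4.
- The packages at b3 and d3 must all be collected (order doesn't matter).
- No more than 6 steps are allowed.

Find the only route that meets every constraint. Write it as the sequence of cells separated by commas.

The 6-move cap with required stops at b3, d3 leaves no slack for detours.
Route from c2: right to d2, down to d3, 3× left (reaching a3), up to a2 — 6 moves in all.
Check: all required cells visited; 6 ≤ 6 moves.

c2, d2, d3, c3, b3, a3, a2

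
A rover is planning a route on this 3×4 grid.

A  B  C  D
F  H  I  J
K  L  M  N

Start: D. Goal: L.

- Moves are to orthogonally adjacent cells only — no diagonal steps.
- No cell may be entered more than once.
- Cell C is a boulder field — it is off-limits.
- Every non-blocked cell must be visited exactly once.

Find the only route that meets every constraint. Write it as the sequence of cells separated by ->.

D -> J -> N -> M -> I -> H -> B -> A -> F -> K -> L

Need to visit all 11 open cells exactly once, starting at D and ending at L.
Cell N has only two open neighbours (J and M), so the path must pass straight through it: one of those is the cell it's entered from and the other is where it exits.
Route from D: down 2 to N, left 1 to M, up 1 to I, left 1 to H, up 1 to B, left 1 to A, down 2 to K, right 1 to L — 10 moves in all.
Check: all 11 open cells covered.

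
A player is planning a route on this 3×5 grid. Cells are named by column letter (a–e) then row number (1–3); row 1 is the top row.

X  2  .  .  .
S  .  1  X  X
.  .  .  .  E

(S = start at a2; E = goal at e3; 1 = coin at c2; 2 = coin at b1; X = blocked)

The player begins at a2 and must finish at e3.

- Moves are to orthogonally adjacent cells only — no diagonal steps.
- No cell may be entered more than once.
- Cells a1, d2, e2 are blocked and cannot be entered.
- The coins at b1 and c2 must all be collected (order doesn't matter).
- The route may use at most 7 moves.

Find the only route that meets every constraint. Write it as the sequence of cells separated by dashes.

a2 - b2 - b1 - c1 - c2 - c3 - d3 - e3

The budget equals the shortest possible length, so every move has to be on a shortest route through the required cells.
Route from a2: right to b2, up to b1, right to c1, 2× down (reaching c3), 2× right (reaching e3) — 7 moves in all.
Check: all required cells visited; 7 ≤ 7 moves.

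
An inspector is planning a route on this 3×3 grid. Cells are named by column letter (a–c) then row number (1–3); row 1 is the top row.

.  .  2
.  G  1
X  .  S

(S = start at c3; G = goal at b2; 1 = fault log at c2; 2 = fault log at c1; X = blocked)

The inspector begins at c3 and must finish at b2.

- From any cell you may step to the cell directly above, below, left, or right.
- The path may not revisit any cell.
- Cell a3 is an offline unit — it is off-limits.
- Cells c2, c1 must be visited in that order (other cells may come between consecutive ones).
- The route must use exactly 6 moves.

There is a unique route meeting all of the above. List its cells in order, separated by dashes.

c3 - c2 - c1 - b1 - a1 - a2 - b2

The waypoints must appear in the order c2, c1, with no cell reused.
Route from c3: 2× up (reaching c1), 2× left (reaching a1), down to a2, right to b2 — 6 moves in all.
Check: order respected (1 at step 1, 2 at step 2); 6 moves as required.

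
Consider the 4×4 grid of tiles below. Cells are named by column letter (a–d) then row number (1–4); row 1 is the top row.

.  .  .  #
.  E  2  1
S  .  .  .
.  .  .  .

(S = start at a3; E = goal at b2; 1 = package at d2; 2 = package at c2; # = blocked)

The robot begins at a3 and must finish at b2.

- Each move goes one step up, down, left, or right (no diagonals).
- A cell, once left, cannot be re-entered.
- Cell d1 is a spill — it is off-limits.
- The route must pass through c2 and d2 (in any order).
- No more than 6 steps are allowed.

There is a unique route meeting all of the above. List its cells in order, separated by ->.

The budget equals the shortest possible length, so every move has to be on a shortest route through the required cells.
Route from a3: right 3 to d3, up 1 to d2, left 2 to b2 — 6 moves in all.
Check: all required cells visited; 6 ≤ 6 moves.

a3 -> b3 -> c3 -> d3 -> d2 -> c2 -> b2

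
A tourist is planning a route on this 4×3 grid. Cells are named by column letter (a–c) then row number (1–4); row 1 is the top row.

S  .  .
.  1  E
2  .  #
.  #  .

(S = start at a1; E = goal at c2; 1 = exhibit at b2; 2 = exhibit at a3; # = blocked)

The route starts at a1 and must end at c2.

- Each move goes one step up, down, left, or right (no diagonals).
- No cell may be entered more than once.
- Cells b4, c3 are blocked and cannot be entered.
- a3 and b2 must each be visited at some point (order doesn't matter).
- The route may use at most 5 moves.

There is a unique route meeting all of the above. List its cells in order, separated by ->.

a1 -> a2 -> a3 -> b3 -> b2 -> c2

The budget equals the shortest possible length, so every move has to be on a shortest route through the required cells.
Route from a1: down 2 to a3, right 1 to b3, up 1 to b2, right 1 to c2 — 5 moves in all.
Check: all required cells visited; 5 ≤ 5 moves.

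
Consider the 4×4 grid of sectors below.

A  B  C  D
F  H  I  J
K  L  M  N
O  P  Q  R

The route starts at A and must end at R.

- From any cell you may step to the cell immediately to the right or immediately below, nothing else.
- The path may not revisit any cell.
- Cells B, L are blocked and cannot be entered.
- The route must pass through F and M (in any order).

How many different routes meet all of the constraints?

2

A right/down-only route from A to R makes exactly 3 down-moves and 3 right-moves in some order.
With no other constraints that would be C(6,3) = 20 routes.
A monotone route can only reach the required cells in the order F, M, so split there and multiply the segment counts (each segment already excludes blocked cells): A→F: 1; F→M: 1; M→R: 2; product = 2.
That gives 2 routes.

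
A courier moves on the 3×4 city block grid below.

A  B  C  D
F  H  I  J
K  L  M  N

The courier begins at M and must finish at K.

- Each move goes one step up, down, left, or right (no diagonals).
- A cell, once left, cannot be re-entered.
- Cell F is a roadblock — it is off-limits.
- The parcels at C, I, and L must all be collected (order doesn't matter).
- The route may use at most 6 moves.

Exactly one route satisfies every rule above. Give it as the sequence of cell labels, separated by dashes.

M - I - C - B - H - L - K

The budget equals the shortest possible length, so every move has to be on a shortest route through the required cells.
Route from M: up 2 to C, left 1 to B, down 2 to L, left 1 to K — 6 moves in all.
Check: all required cells visited; 6 ≤ 6 moves.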